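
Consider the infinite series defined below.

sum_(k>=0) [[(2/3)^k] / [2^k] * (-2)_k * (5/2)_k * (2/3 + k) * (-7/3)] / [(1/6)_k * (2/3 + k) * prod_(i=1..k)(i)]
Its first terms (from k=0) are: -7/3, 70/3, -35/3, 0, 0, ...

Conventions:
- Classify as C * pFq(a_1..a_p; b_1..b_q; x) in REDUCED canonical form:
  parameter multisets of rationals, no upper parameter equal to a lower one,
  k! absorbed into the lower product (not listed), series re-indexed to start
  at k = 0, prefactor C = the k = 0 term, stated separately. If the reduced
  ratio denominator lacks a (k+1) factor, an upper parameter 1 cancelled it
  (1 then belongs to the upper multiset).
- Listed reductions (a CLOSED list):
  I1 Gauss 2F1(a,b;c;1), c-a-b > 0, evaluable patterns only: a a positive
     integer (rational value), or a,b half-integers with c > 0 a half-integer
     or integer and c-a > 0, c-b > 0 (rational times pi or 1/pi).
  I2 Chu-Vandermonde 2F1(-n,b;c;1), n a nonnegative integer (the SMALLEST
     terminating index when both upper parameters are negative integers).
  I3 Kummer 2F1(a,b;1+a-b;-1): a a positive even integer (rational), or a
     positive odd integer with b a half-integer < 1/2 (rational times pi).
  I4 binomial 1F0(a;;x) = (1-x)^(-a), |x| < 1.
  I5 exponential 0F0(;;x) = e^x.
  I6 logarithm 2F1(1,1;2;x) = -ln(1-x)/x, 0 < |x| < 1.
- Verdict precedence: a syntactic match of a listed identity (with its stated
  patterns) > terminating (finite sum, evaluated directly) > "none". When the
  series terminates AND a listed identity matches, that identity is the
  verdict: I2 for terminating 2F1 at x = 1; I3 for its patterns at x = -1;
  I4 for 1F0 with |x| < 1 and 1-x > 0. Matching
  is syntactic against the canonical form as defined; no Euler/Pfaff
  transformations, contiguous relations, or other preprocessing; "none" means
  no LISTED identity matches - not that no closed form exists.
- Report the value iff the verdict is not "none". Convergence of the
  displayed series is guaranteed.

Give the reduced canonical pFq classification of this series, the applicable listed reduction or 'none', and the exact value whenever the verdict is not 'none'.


Classification (C = -7/3): 2F1 with upper {-2, 5/2}, lower {1/6}, argument x = 1/3. Verdict: terminating - upper -2 stops the sum at k = 2; the 3 terms are added exactly. Hence: 28/3.

Structural cue: with t_0 = -7/3, striking the common factor k + 2/3 reduces the term (prefactor -7/3).
Term ratio: r(k) = (1/3) * (k-2) (k+5/2) / [(k+1/6) (k+1)] - rational in k. x = (1/3); t_0 = -7/3; negate the roots.


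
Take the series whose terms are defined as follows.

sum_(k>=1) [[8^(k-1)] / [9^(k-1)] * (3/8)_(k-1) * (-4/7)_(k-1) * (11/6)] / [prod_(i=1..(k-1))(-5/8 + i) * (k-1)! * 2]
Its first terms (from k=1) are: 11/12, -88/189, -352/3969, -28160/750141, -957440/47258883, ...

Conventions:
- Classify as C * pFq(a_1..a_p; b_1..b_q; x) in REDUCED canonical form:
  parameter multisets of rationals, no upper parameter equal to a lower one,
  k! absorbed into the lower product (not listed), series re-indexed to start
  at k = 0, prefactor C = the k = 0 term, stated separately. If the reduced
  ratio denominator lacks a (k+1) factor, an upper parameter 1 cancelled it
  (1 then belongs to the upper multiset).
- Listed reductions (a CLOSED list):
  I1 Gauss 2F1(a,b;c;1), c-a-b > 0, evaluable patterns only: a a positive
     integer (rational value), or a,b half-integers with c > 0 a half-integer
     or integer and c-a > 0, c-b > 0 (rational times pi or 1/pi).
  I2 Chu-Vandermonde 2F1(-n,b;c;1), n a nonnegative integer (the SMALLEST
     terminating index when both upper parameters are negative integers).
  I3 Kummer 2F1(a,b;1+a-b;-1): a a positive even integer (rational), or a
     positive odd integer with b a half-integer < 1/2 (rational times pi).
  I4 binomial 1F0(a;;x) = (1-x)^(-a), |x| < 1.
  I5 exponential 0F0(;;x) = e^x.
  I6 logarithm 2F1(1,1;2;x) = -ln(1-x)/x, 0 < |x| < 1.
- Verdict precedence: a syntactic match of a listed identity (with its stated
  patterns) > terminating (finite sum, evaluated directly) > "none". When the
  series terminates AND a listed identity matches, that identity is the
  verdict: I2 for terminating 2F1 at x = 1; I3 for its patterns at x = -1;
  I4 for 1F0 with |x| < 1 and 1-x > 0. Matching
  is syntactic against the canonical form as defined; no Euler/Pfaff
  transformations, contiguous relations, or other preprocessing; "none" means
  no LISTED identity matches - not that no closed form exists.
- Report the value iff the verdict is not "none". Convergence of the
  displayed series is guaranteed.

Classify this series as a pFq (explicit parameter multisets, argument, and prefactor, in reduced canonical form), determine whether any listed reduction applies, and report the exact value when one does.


Reduced: x = 8/9, 1F0, upper = {-4/7}, lower = {-}, C = 11/12. Verdict: the I4 binomial reduction matches (the 1F0 binomial series: exponent 4/7, x = 8/9). Sum: (11/12) * (1/9)^(4/7).

The tell: x = (8/9) and the two geometric factors (prefactor 11/12) combine into one argument.
Step ratio: r(k) = (8/9) * (k-4/7) / [(k+1)] ; factor over Q: parameters, x = (8/9), and C = 11/12.


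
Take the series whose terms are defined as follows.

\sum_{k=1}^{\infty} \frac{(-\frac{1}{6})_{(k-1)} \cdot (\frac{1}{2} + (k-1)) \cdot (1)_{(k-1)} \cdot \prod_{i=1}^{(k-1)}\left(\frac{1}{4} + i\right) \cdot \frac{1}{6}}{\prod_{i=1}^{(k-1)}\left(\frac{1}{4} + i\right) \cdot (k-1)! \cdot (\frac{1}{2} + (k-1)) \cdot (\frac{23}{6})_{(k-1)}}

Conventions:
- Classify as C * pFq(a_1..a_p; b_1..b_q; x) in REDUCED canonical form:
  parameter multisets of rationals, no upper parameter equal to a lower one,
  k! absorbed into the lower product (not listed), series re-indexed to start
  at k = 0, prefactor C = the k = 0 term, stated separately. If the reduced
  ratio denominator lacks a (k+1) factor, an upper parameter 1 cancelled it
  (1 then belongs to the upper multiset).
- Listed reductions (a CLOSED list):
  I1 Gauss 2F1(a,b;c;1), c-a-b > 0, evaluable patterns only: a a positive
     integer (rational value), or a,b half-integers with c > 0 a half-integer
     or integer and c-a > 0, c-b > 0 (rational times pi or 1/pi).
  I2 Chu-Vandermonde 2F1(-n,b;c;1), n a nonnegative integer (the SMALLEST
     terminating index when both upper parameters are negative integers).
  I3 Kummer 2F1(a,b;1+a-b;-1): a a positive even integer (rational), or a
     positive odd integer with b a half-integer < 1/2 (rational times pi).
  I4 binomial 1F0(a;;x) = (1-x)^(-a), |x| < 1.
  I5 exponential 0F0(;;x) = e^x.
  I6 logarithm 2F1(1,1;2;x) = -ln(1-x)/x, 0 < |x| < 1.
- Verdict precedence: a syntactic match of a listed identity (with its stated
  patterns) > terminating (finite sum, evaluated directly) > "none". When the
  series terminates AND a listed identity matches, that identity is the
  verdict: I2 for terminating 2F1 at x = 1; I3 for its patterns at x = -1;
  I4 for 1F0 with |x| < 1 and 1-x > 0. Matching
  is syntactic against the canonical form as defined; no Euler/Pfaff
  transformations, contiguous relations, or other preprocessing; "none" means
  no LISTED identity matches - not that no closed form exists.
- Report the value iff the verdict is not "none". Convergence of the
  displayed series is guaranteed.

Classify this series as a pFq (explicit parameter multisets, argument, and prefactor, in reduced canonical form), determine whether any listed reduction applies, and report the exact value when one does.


Reduced: x = 1, 2F1, upper = {-\frac{1}{6}, 1}, lower = {\frac{23}{6}}, C = \frac{1}{6}. Verdict: Gauss (I1, integer-parameter pattern) fires (x = 1: the Gamma ratio telescopes since c-a-b = 3 > 0 and a = 1 in Z>0). Sum: \frac{17}{108}.

Key observation: with t_0 = \frac{1}{6}, the running product (prefactor 1/6) telescopes to a rising factorial.
Adjacent-term ratio: r(k) = 1 * (k-\frac{1}{6}) (k+1) / [(k+\frac{23}{6}) (k+1)] - poly over poly, x = 1 from leading terms; C = \frac{1}{6} at k = 0.


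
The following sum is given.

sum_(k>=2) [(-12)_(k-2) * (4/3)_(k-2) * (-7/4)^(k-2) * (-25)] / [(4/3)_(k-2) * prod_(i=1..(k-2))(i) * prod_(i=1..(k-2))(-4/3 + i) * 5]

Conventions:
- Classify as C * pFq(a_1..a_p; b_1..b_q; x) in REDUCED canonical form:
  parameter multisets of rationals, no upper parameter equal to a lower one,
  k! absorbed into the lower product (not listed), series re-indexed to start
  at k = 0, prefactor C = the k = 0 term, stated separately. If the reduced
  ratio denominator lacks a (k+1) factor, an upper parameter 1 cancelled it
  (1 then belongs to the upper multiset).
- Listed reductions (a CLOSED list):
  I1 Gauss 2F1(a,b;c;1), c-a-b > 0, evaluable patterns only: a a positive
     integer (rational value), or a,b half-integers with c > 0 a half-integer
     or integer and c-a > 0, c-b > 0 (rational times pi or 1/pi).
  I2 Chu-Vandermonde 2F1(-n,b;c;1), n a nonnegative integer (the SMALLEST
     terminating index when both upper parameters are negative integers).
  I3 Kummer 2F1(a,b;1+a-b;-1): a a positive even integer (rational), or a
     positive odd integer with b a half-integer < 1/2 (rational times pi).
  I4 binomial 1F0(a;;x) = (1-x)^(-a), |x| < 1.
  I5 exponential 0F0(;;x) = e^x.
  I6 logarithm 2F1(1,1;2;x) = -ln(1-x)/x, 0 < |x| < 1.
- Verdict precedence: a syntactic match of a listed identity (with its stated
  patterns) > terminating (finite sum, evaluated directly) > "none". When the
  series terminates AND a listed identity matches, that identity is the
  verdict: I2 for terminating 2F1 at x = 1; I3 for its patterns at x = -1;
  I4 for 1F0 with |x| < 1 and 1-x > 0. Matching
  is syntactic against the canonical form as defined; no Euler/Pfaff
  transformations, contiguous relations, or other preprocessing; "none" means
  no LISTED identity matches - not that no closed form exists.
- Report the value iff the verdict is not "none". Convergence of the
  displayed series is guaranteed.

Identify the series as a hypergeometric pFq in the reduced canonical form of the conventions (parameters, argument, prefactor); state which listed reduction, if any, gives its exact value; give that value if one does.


The series (x = -7/4) is 1F1: upper {-12}, lower {-1/3}, prefactor -5. Verdict: terminating. (-12)_k vanishes past k = 12, leaving a 13-term sum, computed directly. Hence: 16164546062639627523131/222854101958918144.

First insight: with t_0 = -5, the parameter 4/3 appears in both the upper and lower lists and cancels.
Ratio: r(k) = (-7/4) * (k-12) / [(k-1/3) (k+1)] - rational; roots negated = parameters, x = (-7/4), C = -5.


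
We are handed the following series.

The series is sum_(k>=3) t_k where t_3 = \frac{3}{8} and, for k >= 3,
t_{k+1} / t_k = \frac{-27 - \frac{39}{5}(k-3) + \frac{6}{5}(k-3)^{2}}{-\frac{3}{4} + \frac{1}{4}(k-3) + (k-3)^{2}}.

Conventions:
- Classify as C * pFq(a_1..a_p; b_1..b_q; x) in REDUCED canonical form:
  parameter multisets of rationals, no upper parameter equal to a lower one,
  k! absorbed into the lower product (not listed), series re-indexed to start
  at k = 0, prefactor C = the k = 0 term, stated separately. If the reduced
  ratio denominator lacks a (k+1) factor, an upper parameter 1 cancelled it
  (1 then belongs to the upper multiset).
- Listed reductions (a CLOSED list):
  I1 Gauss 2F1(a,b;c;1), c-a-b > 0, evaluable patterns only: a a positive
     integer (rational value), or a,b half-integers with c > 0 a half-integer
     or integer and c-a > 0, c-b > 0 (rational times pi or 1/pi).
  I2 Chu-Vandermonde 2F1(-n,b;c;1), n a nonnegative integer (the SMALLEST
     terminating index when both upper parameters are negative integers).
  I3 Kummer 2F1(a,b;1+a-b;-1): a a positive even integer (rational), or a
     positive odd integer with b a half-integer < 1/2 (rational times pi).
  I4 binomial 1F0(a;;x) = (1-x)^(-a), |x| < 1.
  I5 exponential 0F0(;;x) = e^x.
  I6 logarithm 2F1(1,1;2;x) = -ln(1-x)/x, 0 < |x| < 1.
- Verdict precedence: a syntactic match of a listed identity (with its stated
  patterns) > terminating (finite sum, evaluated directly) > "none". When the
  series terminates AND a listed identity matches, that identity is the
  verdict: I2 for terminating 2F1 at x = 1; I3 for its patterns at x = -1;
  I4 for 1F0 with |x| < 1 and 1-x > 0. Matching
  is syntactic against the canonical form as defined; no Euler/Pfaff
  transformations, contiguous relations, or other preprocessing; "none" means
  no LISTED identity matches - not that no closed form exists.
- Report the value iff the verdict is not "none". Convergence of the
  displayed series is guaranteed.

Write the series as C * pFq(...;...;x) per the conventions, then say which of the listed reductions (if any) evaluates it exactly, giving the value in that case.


x = \frac{6}{5} here; the reduced form reads 2F1, upper {-9, \frac{5}{2}}, lower {-\frac{3}{4}}, C = \frac{3}{8}. Verdict: terminating - upper parameter -9 makes this a finite sum (last index 9), evaluated exactly. Hence: \frac{7603256811}{38515625000}.

The tell: from the first term \frac{3}{8}: factor the ratio over Q (C = 3/8, x = 6/5): negated roots = parameters.
Step ratio: r(k) = \frac{6}{5} * (k-9) (k+\frac{5}{2}) / [(k-\frac{3}{4}) (k+1)] - rational in k, leading ratio \frac{6}{5}; with t_0 = \frac{3}{8}, classification follows.


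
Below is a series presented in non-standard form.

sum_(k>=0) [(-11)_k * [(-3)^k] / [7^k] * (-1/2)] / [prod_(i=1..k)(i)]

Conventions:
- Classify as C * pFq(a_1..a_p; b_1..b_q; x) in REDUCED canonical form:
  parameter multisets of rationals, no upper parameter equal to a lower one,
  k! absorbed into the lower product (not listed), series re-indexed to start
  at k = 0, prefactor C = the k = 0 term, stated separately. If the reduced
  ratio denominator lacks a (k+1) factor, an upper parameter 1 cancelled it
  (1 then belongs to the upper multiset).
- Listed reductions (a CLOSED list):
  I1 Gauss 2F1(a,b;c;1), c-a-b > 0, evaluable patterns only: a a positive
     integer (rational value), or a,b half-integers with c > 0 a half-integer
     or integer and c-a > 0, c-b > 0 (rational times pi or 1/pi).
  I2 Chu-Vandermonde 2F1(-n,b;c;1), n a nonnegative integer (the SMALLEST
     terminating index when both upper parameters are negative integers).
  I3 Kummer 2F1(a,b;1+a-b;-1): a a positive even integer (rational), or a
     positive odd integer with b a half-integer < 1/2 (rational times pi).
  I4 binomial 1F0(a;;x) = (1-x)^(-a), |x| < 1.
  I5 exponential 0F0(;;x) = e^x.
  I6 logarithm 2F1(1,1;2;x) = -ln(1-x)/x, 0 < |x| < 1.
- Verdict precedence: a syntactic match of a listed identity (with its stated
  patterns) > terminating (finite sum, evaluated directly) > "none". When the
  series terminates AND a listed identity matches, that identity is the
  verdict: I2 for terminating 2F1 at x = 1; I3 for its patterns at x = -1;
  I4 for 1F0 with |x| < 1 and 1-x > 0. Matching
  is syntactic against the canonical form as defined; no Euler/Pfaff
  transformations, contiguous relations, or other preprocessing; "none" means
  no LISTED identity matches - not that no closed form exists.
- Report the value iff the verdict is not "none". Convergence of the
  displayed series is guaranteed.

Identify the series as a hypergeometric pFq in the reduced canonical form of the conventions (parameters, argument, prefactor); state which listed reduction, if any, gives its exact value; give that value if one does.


Canonical form: C = -1/2 times 1F0 with upper {-11}, lower {-}, x = -3/7. Verdict (x = -3/7): the I4 binomial reduction applies (the 1F0 binomial series: exponent 11, x = -3/7). Hence: -50000000000/1977326743.

First insight: t_0 = -1/2 here, and the two geometric factors (C = -1/2, x = -3/7) combine into one argument.
Ratio: r(k) = (-3/7) * (k-11) / [(k+1)] - rational; roots negated = parameters, x = (-3/7), C = -1/2.


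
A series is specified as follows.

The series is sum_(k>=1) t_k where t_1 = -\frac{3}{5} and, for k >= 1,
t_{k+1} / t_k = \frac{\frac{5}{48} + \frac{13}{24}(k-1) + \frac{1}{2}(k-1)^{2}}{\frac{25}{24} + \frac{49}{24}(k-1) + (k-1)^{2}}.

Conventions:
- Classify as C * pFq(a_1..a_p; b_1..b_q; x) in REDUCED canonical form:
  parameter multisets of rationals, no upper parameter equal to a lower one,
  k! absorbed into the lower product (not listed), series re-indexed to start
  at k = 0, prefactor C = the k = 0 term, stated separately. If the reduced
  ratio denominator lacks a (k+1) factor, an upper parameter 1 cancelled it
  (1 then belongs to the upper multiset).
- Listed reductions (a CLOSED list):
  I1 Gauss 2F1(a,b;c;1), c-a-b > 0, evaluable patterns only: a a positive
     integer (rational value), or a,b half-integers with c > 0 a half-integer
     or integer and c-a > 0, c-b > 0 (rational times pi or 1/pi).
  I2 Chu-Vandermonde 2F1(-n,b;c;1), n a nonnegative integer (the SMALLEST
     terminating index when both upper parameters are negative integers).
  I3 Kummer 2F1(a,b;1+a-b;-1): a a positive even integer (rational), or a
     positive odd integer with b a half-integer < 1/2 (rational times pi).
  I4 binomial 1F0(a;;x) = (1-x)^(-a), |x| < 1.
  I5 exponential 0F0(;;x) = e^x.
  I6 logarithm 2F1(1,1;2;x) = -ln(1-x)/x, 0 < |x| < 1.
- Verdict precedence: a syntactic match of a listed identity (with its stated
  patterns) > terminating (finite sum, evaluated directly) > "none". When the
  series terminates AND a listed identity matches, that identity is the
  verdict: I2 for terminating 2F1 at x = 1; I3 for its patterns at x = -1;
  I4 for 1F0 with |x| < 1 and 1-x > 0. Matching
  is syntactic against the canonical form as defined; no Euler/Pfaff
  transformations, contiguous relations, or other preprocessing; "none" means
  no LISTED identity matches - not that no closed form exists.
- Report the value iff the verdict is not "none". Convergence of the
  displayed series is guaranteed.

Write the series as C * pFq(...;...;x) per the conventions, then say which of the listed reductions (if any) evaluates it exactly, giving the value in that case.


Prefactor -\frac{3}{5}, argument \frac{1}{2}: 2F1 with upper {\frac{1}{4}, \frac{5}{6}} over lower {\frac{25}{24}}. Verdict: none here - no I1-I6 shape fits x = \frac{1}{2} with lower {\frac{25}{24}}.

Key step: from the first term -\frac{3}{5}: the expanded ratio factors over Q; C = -3/5, x = 1/2, roots give parameters.
Ratio: r(k) = \frac{1}{2} * (k+\frac{1}{4}) (k+\frac{5}{6}) / [(k+\frac{25}{24}) (k+1)] - poly over poly, x = \frac{1}{2} from leading terms; C = -\frac{3}{5} at k = 0.


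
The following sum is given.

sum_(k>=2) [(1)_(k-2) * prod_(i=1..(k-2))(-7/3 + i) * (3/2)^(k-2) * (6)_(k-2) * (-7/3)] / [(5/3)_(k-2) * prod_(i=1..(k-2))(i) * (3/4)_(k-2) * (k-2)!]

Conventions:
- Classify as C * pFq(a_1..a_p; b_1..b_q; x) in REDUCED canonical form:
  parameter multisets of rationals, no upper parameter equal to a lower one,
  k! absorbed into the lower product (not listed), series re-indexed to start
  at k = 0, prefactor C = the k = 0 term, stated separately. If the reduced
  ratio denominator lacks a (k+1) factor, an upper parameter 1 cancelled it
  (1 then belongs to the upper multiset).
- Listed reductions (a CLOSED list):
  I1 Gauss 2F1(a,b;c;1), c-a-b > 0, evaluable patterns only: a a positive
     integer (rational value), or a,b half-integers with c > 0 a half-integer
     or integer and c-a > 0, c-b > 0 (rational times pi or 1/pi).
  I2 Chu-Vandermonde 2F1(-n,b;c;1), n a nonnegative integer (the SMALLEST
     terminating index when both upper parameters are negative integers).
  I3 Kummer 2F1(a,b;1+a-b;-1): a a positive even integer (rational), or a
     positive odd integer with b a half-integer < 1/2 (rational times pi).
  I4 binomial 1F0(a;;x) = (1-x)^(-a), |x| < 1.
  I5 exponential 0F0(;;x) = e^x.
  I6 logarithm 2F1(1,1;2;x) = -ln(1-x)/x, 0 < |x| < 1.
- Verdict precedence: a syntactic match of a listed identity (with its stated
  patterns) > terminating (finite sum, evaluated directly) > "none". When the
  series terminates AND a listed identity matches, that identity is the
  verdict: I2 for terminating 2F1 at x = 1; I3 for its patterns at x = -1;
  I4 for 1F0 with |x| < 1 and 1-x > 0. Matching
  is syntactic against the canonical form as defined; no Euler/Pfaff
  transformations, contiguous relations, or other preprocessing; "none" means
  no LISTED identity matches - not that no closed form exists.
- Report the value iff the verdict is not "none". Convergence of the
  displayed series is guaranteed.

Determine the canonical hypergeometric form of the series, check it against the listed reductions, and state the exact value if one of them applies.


Canonical form: C = -7/3 times 2F2 with upper {-4/3, 6}, lower {3/4, 5/3}, x = 3/2. Verdict: none - at argument 3/2 the multisets {-4/3, 6} ; {3/4, 5/3} match no listed identity.

The tell: t_0 = -7/3 here, and the parameter 1 appears in both the upper and lower lists and cancels.
Step ratio: r(k) = (3/2) * (k-4/3) (k+6) / [(k+3/4) (k+5/3) (k+1)] - poly over poly, x = (3/2) from leading terms; C = -7/3 at k = 0.


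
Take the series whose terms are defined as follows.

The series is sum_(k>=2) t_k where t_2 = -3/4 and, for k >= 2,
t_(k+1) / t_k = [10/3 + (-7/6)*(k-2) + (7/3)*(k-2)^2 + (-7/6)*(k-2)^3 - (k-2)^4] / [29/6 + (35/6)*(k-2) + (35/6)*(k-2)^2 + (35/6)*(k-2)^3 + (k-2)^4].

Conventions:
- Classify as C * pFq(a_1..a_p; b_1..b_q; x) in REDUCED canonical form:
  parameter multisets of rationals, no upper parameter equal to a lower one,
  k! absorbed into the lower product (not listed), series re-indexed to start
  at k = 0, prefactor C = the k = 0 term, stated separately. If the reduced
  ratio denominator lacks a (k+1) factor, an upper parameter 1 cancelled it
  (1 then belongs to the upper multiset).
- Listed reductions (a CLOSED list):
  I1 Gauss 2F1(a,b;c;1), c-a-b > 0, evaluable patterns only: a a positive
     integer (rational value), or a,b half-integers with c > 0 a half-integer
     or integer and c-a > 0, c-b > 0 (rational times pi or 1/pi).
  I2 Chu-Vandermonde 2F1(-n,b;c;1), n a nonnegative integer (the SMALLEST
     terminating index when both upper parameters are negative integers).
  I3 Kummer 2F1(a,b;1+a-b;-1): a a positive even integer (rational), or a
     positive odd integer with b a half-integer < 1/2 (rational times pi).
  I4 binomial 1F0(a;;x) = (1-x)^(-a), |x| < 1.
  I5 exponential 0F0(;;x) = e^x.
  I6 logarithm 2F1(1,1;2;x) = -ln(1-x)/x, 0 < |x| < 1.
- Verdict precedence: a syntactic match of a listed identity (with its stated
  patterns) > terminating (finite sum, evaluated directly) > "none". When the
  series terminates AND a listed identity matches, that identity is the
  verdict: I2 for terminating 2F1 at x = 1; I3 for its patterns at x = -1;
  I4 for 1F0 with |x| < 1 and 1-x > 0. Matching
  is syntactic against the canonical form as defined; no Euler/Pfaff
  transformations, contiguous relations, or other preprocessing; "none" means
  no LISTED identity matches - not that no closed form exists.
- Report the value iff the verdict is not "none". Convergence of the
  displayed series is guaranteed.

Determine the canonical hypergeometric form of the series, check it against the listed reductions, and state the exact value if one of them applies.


The series (x = -1) is 2F1: upper {-4/3, 5/2}, lower {29/6}, prefactor -3/4. Verdict: none - at argument -1 the multisets {-4/3, 5/2} ; {29/6} match no listed identity.

Structural cue: t_0 = -3/4 here, and the ratio is unreduced: k^2 + 1 divides both sides (prefactor -3/4).
Consecutive-term ratio: r(k) = (-1) * (k-4/3) (k+5/2) / [(k+29/6) (k+1)] - poly over poly, x = (-1) from leading terms; C = -3/4 at k = 0.


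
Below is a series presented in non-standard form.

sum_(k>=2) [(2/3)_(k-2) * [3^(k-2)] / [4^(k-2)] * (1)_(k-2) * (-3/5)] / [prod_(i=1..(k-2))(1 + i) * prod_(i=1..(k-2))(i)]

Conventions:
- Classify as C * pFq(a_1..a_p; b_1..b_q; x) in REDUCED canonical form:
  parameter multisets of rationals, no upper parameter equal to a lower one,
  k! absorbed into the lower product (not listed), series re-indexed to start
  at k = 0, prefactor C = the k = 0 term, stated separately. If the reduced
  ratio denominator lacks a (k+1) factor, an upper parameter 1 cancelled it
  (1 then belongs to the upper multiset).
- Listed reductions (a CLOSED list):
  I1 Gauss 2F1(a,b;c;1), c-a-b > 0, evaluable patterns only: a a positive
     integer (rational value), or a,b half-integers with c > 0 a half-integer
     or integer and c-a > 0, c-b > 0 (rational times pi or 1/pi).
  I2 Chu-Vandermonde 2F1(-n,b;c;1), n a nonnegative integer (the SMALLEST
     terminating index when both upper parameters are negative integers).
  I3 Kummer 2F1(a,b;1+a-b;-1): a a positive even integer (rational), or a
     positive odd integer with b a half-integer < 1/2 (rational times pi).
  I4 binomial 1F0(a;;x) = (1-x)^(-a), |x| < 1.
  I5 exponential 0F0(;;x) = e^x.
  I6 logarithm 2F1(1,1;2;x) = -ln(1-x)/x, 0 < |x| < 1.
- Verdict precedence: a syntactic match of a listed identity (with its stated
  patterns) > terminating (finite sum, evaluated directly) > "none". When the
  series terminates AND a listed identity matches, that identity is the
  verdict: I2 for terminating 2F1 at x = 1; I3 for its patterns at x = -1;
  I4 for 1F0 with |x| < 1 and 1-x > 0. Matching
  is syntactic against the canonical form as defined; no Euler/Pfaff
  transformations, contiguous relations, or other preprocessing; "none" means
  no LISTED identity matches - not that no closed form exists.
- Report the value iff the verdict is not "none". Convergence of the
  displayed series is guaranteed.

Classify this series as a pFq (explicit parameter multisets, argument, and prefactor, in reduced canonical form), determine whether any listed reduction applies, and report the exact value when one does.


x = 3/4 here; the reduced form reads 2F1, upper {2/3, 1}, lower {2}, C = -3/5. Verdict: no listed reduction: x = 3/4 and upper {2/3, 1} fail every I1-I6 pattern.

Key observation: t_0 being -3/5, the product of the first k integers (prefactor -3/5) is k!.
Step ratio: r(k) = (3/4) * (k+2/3) (k+1) / [(k+2) (k+1)] - rational; roots negated = parameters, x = (3/4), C = -3/5.


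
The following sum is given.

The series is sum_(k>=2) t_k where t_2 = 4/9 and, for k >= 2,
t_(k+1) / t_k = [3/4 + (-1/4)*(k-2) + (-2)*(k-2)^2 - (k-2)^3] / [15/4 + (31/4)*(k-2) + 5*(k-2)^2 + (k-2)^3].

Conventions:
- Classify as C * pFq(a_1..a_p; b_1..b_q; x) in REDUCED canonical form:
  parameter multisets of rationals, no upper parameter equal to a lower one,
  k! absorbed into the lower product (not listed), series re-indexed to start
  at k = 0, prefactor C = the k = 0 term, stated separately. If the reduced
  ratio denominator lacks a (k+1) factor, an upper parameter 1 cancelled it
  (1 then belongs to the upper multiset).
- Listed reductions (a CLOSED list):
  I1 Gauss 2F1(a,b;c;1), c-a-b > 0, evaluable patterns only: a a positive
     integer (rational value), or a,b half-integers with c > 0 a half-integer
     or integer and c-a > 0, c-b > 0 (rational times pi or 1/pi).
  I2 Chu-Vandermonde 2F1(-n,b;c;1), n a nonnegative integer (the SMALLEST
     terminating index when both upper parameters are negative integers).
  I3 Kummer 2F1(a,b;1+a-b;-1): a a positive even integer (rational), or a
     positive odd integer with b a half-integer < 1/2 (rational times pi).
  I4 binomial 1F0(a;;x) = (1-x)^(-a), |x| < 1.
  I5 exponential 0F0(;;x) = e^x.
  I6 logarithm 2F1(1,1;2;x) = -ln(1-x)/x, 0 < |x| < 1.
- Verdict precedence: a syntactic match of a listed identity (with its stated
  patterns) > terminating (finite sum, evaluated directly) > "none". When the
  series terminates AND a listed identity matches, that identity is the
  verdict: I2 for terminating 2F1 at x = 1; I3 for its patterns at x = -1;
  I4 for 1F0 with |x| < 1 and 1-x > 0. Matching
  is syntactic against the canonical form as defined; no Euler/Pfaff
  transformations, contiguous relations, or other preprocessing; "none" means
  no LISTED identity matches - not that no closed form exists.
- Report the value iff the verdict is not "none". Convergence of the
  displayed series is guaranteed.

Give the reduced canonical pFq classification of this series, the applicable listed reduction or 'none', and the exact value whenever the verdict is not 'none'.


Canonical form: C = 4/9 times 2F1 with upper {-1/2, 1}, lower {5/2}, x = -1. Verdict: Kummer's theorem (I3) fires (x = -1; c = 5/2 equals 1+a-b for upper {-1/2, 1}: listed pattern). Hence: (1/6) * pi.

First insight: from the first term 4/9: the ratio is unreduced: k + 3/2 divides both sides (prefactor 4/9).
Ratio: r(k) = (-1) * (k-1/2) (k+1) / [(k+5/2) (k+1)] - rational in k, leading ratio (-1); with t_0 = 4/9, classification follows.


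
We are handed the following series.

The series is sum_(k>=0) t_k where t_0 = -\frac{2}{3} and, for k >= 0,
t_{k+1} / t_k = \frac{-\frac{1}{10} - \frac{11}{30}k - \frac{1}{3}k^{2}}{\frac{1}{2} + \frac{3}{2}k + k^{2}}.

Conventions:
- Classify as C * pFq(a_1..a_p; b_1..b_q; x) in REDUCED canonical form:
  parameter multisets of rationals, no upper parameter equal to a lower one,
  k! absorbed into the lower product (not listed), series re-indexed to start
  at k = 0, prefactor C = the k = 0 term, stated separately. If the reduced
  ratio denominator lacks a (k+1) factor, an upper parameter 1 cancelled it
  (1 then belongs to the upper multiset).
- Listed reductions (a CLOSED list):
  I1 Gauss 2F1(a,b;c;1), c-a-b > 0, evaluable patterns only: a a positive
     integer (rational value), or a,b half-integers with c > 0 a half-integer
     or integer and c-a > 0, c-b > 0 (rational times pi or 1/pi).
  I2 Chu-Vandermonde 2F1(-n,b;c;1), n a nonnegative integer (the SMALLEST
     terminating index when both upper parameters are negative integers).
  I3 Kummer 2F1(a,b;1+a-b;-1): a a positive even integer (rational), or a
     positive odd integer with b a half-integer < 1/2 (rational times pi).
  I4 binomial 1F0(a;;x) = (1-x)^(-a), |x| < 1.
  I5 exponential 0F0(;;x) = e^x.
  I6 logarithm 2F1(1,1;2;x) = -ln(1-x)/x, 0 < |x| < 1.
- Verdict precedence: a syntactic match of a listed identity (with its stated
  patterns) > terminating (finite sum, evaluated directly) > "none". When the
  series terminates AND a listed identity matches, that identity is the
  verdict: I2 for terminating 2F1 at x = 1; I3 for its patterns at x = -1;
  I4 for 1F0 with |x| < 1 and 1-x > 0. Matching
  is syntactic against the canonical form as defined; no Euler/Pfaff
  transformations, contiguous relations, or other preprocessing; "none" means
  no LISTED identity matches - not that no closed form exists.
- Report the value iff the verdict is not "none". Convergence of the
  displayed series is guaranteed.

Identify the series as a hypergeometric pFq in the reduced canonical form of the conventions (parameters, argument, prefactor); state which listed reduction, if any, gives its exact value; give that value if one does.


Canonical form: C = -\frac{2}{3} times 1F0 with upper {\frac{3}{5}}, lower {-}, x = -\frac{1}{3}. Verdict at x = -\frac{1}{3}: the binomial series (I4) matches (the 1F0 binomial series: exponent -3/5, x = -\frac{1}{3}). Sum: \left(-\frac{2}{3}\right) \cdot \left(\frac{4}{3}\right)^{-\frac{3}{5}}.

Key step: from the first term -\frac{2}{3}: factor the ratio over Q (C = -2/3, x = -1/3): negated roots = parameters.
Term ratio: r(k) = -\frac{1}{3} * (k+\frac{3}{5}) / [(k+1)] - rational; roots negated = parameters, x = -\frac{1}{3}, C = -\frac{2}{3}.


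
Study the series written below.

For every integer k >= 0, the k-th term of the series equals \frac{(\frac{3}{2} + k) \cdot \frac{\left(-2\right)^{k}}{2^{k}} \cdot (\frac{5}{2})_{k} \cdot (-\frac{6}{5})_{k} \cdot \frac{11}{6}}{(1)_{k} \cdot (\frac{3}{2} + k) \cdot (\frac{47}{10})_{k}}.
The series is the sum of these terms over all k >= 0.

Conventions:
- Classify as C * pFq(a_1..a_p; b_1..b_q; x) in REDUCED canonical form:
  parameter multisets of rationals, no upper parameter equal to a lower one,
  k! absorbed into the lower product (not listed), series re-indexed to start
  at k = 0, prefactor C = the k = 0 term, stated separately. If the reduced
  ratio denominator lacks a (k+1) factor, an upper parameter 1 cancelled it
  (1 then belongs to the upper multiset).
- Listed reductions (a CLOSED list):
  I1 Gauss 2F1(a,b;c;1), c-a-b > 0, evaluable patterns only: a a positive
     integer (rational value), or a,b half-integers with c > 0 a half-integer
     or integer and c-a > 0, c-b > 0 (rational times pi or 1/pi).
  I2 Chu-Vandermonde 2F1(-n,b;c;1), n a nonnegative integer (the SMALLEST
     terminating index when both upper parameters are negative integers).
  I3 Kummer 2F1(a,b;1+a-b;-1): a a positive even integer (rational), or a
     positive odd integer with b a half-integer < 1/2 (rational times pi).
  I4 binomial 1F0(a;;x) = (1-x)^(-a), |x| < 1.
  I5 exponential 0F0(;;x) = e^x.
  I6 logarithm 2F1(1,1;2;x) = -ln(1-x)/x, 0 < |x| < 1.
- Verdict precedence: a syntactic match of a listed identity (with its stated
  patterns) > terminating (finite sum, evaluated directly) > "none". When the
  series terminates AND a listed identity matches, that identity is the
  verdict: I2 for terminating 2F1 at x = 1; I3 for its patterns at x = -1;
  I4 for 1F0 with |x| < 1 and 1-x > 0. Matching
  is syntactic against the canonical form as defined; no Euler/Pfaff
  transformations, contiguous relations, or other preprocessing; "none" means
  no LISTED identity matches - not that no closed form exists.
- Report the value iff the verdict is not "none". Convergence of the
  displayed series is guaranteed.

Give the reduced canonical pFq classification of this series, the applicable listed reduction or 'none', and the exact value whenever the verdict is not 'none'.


Prefactor \frac{11}{6}, argument -1: 2F1 with upper {-\frac{6}{5}, \frac{5}{2}} over lower {\frac{47}{10}}. Verdict: none here - no I1-I6 shape fits x = -1 with lower {\frac{47}{10}}.

The tell: x = -1 and (1)_k (prefactor 11/6) is k! itself.
Step ratio: r(k) = -1 * (k-\frac{6}{5}) (k+\frac{5}{2}) / [(k+\frac{47}{10}) (k+1)] - rational in k. x = -1; t_0 = \frac{11}{6}; negate the roots.


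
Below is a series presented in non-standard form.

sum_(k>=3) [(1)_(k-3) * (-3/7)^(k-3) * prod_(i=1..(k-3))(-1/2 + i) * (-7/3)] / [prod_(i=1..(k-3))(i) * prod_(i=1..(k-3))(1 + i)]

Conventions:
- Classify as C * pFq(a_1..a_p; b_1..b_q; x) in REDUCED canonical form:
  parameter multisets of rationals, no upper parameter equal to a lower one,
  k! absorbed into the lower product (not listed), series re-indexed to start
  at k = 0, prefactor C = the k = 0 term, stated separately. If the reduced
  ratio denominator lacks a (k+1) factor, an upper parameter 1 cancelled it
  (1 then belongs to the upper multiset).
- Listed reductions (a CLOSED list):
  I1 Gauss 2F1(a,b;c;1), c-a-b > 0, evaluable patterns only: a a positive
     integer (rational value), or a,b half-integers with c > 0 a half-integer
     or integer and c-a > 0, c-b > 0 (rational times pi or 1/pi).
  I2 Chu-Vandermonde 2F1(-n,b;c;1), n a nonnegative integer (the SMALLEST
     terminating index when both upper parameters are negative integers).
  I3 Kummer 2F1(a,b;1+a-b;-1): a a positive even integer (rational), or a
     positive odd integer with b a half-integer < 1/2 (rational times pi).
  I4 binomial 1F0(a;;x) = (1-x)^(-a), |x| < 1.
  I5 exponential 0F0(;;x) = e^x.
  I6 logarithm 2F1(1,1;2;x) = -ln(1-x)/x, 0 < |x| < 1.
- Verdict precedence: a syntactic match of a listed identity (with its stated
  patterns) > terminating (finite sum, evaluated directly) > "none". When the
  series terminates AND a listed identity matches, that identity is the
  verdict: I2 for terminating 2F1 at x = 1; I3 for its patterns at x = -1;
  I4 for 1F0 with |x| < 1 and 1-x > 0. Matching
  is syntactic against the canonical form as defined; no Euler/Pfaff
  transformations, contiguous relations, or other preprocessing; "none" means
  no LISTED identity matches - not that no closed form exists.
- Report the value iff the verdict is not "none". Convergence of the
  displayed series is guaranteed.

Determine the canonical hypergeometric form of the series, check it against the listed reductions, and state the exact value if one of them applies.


Classification (C = -7/3): 2F1 with upper {1/2, 1}, lower {2}, argument x = -3/7. Verdict: no listed reduction: x = -3/7 and upper {1/2, 1} fail every I1-I6 pattern.

The tell: x = (-3/7) and the running product (prefactor -7/3) telescopes to a rising factorial.
Step ratio: r(k) = (-3/7) * (k+1/2) (k+1) / [(k+2) (k+1)] - rational in k. x = (-3/7); t_0 = -7/3; negate the roots.


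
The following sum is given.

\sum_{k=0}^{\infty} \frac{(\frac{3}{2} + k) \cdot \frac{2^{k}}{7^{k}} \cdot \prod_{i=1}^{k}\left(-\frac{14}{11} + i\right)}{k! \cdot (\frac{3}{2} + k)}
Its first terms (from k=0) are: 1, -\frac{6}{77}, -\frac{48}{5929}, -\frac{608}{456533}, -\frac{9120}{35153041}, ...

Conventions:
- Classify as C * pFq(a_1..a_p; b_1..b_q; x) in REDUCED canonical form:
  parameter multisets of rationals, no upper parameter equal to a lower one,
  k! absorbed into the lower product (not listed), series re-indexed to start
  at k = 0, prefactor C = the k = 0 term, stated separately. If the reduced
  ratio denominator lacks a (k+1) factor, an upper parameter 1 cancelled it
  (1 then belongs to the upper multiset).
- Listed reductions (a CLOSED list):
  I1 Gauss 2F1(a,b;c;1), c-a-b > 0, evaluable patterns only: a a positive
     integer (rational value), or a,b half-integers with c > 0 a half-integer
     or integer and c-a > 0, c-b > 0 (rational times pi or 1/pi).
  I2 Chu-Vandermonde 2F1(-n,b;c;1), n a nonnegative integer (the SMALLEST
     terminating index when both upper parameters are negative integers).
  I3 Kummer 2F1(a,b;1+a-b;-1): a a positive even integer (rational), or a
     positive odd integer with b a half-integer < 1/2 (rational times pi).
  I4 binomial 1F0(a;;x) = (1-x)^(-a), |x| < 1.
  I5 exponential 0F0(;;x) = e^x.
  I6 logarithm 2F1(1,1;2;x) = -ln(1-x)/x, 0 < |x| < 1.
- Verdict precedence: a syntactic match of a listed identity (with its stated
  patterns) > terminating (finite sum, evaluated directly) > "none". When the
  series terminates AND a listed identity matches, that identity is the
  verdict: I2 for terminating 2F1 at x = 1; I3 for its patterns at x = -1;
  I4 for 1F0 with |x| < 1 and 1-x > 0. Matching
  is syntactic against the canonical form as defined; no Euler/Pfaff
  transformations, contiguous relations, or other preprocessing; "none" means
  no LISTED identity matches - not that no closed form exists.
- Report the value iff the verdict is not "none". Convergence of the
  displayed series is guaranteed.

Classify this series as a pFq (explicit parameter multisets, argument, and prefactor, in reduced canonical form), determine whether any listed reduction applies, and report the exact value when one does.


Prefactor 1, argument \frac{2}{7}: 1F0 with upper {-\frac{3}{11}} over lower {-}. Verdict: binomial (I4) fires (the 1F0 binomial series: exponent 3/11, x = \frac{2}{7}). Exact value: \left(\frac{5}{7}\right)^{\frac{3}{11}}.

First insight: from the first term 1: the two geometric factors (C = 1, x = 2/7) combine into one argument.
Step ratio: r(k) = \frac{2}{7} * (k-\frac{3}{11}) / [(k+1)] - poly over poly, x = \frac{2}{7} from leading terms; C = 1 at k = 0.


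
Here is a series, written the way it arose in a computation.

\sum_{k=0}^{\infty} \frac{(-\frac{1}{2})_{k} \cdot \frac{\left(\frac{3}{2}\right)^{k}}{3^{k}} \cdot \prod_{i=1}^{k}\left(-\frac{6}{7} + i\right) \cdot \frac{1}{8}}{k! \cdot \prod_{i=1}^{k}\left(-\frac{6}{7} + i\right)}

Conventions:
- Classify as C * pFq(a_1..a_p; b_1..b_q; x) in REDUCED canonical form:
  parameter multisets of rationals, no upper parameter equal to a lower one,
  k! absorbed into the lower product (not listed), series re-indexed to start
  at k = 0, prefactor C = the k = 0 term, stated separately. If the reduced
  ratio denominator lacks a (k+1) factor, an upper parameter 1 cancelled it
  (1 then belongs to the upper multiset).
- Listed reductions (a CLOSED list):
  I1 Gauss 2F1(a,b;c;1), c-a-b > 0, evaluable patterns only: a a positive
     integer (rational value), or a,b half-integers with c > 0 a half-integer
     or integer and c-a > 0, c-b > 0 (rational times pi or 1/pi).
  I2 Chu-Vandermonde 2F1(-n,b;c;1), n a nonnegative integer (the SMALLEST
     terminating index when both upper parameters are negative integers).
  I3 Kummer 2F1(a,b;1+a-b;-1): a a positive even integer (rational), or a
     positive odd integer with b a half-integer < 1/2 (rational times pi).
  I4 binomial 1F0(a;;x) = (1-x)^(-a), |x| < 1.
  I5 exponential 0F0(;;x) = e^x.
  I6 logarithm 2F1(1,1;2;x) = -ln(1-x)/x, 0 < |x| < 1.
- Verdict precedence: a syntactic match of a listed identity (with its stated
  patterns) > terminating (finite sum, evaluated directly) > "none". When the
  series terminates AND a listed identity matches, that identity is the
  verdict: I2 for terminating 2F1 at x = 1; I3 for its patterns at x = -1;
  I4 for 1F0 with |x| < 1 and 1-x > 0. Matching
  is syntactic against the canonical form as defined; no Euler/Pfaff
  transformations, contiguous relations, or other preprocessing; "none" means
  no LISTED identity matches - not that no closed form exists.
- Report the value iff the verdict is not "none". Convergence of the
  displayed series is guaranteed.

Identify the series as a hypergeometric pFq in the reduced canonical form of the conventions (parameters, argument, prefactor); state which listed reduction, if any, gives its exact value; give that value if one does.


Classification (C = \frac{1}{8}): 1F0 with upper {-\frac{1}{2}}, lower {-}, argument x = \frac{1}{2}. Verdict: this is binomial (I4) (the 1F0 binomial series: exponent 1/2, x = \frac{1}{2}). Exact value: \frac{1}{8} \cdot \left(\frac{1}{2}\right)^{\frac{1}{2}}.

Key step: t_0 being \frac{1}{8}, the lower running product (prefactor 1/8) is a rising factorial.
Consecutive-term ratio: r(k) = \frac{1}{2} * (k-\frac{1}{2}) / [(k+1)] ; factor over Q: parameters, x = \frac{1}{2}, and C = \frac{1}{8}.
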